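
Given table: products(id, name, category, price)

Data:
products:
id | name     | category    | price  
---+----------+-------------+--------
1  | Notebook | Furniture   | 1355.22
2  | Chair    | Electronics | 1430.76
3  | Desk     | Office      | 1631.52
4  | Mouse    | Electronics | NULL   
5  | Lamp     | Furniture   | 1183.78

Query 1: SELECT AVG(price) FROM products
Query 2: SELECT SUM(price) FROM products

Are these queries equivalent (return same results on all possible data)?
No, not equivalent

Query 1 returns: [(1400.32,)]
Query 2 returns: [(5601.28,)]

Reason: AVG vs SUM give different aggregate values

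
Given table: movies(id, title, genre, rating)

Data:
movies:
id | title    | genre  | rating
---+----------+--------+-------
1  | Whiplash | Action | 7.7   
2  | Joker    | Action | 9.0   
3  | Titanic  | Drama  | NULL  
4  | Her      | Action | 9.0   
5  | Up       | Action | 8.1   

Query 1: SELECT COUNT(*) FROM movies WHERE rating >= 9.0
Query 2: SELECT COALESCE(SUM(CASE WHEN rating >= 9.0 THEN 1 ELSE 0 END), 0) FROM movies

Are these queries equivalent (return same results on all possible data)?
Yes, equivalent

Both queries return: [(2,)]

Reason: COUNT with WHERE vs conditional SUM (COALESCE handles empty-table NULL)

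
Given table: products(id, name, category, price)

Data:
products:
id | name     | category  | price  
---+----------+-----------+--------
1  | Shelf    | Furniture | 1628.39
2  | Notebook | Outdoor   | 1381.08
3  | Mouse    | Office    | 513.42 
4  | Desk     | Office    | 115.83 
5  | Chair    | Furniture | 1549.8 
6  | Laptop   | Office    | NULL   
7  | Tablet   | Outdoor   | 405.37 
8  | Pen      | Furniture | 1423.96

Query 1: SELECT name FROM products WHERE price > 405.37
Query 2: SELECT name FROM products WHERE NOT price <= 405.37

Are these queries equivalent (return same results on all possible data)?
Yes, equivalent

Both queries return: [('Chair',), ('Mouse',), ('Notebook',), ('Pen',), ('Shelf',)]

Reason: Both filter price > 405.37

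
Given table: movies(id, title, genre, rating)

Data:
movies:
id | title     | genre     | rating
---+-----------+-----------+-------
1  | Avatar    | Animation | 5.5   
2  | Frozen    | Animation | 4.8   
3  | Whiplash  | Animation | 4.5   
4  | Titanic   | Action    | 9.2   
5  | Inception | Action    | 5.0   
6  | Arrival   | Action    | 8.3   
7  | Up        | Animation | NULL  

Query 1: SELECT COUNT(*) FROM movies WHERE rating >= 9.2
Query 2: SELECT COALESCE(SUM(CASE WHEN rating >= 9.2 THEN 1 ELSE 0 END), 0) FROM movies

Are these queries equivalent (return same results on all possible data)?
Yes, equivalent

Both queries return: [(1,)]

Reason: COUNT with WHERE vs conditional SUM (COALESCE handles empty-table NULL)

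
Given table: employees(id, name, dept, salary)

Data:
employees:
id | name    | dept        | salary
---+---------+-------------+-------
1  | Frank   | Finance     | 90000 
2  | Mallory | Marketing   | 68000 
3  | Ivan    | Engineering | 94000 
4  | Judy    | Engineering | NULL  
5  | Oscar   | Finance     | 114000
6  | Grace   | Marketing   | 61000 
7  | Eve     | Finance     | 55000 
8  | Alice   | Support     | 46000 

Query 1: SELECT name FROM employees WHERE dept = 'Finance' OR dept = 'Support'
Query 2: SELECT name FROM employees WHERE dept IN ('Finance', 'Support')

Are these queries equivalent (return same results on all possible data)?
Yes, equivalent

Both queries return: [('Alice',), ('Eve',), ('Frank',), ('Oscar',)]

Reason: OR vs IN are equivalent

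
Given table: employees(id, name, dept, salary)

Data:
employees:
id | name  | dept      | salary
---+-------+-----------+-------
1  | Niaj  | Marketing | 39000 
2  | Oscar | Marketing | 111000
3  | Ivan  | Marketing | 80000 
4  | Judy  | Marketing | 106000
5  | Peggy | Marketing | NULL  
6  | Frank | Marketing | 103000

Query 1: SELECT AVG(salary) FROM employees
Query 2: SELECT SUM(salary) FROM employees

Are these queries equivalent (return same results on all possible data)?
No, not equivalent

Query 1 returns: [(87800.0,)]
Query 2 returns: [(439000,)]

Reason: AVG vs SUM give different aggregate values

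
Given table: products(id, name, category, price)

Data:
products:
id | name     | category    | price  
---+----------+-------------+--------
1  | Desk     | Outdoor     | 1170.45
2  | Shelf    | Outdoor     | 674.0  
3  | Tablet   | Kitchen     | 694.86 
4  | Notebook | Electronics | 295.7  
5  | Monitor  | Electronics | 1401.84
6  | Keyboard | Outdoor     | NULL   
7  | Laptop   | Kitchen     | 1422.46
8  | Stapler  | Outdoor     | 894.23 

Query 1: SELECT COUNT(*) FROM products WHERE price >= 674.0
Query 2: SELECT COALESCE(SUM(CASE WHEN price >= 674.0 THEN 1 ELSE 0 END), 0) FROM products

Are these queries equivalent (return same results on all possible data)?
Yes, equivalent

Both queries return: [(6,)]

Reason: COUNT with WHERE vs conditional SUM (COALESCE handles empty-table NULL)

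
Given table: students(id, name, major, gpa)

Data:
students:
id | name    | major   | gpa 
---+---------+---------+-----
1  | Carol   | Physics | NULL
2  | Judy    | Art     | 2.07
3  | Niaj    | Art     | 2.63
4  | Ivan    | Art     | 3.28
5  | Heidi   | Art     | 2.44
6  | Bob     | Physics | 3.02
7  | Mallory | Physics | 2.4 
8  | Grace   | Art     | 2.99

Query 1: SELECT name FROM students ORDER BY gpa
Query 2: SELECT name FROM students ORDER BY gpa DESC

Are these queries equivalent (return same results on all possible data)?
No, not equivalent

Query 1 returns: [('Carol',), ('Judy',), ('Mallory',), ('Heidi',), ('Niaj',), ('Grace',), ('Bob',), ('Ivan',)]
Query 2 returns: [('Ivan',), ('Bob',), ('Grace',), ('Niaj',), ('Heidi',), ('Mallory',), ('Judy',), ('Carol',)]

Reason: ASC vs DESC gives opposite ordering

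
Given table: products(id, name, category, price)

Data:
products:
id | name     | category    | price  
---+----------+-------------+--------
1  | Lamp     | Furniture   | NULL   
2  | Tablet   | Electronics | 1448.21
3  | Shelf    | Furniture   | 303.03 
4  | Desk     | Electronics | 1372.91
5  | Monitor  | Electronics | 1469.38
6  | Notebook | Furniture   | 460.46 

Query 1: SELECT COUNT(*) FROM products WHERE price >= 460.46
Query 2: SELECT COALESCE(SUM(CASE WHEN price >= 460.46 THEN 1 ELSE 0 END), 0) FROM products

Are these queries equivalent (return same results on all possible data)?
Yes, equivalent

Both queries return: [(4,)]

Reason: COUNT with WHERE vs conditional SUM (COALESCE handles empty-table NULL)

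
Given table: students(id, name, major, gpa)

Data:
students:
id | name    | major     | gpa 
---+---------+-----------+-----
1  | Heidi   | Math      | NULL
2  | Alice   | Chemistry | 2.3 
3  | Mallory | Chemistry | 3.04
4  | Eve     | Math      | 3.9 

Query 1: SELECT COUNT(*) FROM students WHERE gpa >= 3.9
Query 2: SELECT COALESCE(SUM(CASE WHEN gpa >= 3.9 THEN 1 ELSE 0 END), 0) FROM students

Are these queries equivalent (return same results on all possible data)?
Yes, equivalent

Both queries return: [(1,)]

Reason: COUNT with WHERE vs conditional SUM (COALESCE handles empty-table NULL)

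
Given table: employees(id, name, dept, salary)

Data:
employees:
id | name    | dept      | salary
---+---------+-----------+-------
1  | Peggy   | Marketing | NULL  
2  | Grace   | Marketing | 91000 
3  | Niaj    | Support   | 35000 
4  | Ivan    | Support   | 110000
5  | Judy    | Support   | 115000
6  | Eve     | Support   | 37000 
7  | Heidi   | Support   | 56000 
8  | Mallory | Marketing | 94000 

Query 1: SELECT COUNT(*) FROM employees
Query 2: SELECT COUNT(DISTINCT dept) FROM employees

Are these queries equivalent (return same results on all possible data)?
No, not equivalent

Query 1 returns: [(8,)]
Query 2 returns: [(2,)]

Reason: COUNT(*) counts rows, COUNT(DISTINCT dept) counts unique depts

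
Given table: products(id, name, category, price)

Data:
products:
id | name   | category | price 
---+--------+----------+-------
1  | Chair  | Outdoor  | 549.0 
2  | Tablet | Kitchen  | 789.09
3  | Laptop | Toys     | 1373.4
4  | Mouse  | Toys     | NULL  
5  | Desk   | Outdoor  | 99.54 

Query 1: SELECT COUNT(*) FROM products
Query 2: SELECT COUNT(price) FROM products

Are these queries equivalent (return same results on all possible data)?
No, not equivalent

Query 1 returns: [(5,)]
Query 2 returns: [(4,)]

Reason: COUNT(*) includes NULLs, COUNT(column) excludes them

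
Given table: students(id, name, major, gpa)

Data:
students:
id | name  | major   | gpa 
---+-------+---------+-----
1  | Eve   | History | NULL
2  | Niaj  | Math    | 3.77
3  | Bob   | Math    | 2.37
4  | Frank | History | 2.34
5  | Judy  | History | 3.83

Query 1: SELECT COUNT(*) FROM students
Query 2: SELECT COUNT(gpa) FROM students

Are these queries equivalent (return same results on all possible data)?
No, not equivalent

Query 1 returns: [(5,)]
Query 2 returns: [(4,)]

Reason: COUNT(*) includes NULLs, COUNT(column) excludes them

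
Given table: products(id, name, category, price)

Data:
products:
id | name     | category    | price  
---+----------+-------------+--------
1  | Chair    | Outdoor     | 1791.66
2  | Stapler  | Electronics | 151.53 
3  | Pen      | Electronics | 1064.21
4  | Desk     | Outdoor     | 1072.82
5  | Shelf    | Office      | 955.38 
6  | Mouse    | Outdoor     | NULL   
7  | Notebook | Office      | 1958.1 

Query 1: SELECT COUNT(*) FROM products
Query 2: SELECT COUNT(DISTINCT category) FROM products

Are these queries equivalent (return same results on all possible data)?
No, not equivalent

Query 1 returns: [(7,)]
Query 2 returns: [(3,)]

Reason: COUNT(*) counts rows, COUNT(DISTINCT category) counts unique categorys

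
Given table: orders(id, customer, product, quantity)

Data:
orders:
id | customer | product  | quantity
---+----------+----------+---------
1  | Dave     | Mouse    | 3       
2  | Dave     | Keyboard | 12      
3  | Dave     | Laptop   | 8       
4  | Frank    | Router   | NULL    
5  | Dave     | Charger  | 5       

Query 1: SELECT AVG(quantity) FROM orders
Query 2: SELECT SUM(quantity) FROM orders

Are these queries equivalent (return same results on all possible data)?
No, not equivalent

Query 1 returns: [(7.0,)]
Query 2 returns: [(28,)]

Reason: AVG vs SUM give different aggregate values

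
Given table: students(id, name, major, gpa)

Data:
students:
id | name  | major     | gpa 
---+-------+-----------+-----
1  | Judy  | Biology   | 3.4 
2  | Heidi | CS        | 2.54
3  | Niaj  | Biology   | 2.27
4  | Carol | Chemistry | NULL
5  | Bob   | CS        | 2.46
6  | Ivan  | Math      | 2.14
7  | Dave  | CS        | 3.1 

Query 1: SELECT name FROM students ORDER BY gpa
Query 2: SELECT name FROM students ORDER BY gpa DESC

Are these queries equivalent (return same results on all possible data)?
No, not equivalent

Query 1 returns: [('Carol',), ('Ivan',), ('Niaj',), ('Bob',), ('Heidi',), ('Dave',), ('Judy',)]
Query 2 returns: [('Judy',), ('Dave',), ('Heidi',), ('Bob',), ('Niaj',), ('Ivan',), ('Carol',)]

Reason: ASC vs DESC gives opposite ordering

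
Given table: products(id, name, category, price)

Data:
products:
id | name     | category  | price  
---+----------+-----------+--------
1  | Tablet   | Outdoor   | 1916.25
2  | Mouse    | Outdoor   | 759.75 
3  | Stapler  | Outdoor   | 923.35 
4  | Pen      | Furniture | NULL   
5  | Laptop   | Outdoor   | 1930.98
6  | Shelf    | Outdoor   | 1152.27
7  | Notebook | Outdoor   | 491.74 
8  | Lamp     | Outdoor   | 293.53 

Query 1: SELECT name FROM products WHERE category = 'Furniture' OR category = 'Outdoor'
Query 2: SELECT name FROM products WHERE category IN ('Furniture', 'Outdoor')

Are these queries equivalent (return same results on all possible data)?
Yes, equivalent

Both queries return: [('Lamp',), ('Laptop',), ('Mouse',), ('Notebook',), ('Pen',), ('Shelf',), ('Stapler',), ('Tablet',)]

Reason: OR vs IN are equivalent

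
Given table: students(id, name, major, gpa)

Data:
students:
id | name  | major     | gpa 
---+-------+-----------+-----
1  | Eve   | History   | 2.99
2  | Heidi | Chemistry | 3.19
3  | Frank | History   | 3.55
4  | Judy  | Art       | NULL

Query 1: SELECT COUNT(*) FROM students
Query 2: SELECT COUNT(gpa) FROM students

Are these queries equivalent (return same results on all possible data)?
No, not equivalent

Query 1 returns: [(4,)]
Query 2 returns: [(3,)]

Reason: COUNT(*) includes NULLs, COUNT(column) excludes them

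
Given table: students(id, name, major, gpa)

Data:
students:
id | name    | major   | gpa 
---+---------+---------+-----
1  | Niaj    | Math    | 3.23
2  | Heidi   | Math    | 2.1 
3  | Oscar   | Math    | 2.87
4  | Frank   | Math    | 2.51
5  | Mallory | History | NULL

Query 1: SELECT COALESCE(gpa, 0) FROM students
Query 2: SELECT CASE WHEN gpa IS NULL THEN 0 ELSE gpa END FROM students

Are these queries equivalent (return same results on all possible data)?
Yes, equivalent

Both queries return: [(0,), (2.1,), (2.51,), (2.87,), (3.23,)]

Reason: COALESCE vs CASE for NULL handling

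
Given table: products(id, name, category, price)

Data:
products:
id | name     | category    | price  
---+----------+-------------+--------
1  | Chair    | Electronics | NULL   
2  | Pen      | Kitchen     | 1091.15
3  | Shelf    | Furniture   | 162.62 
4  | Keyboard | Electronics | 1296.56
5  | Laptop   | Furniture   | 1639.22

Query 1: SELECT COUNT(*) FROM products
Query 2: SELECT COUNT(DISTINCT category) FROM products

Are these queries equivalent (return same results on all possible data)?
No, not equivalent

Query 1 returns: [(5,)]
Query 2 returns: [(3,)]

Reason: COUNT(*) counts rows, COUNT(DISTINCT category) counts unique categorys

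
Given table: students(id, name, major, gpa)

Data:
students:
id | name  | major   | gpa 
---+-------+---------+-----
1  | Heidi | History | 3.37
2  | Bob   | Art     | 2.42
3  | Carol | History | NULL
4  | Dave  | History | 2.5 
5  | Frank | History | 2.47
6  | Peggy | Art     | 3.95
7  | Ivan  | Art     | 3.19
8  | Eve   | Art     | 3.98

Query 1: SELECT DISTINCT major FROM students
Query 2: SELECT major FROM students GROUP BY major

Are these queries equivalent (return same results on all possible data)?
Yes, equivalent

Both queries return: [('Art',), ('History',)]

Reason: Both get unique majors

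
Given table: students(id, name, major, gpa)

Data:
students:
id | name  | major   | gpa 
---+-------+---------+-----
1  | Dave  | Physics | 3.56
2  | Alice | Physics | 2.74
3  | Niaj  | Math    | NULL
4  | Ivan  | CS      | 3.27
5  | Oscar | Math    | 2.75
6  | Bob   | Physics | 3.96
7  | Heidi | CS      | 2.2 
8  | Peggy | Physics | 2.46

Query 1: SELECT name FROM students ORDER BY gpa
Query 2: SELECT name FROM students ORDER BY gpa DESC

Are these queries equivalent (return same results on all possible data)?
No, not equivalent

Query 1 returns: [('Niaj',), ('Heidi',), ('Peggy',), ('Alice',), ('Oscar',), ('Ivan',), ('Dave',), ('Bob',)]
Query 2 returns: [('Bob',), ('Dave',), ('Ivan',), ('Oscar',), ('Alice',), ('Peggy',), ('Heidi',), ('Niaj',)]

Reason: ASC vs DESC gives opposite ordering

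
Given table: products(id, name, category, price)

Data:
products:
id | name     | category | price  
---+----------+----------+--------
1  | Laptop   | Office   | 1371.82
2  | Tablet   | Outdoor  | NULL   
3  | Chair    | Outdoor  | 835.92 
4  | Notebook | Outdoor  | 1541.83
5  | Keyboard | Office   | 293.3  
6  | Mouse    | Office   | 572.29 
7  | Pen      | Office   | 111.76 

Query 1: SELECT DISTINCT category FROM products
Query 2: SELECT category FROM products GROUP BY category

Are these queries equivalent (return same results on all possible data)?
Yes, equivalent

Both queries return: [('Office',), ('Outdoor',)]

Reason: Both get unique categorys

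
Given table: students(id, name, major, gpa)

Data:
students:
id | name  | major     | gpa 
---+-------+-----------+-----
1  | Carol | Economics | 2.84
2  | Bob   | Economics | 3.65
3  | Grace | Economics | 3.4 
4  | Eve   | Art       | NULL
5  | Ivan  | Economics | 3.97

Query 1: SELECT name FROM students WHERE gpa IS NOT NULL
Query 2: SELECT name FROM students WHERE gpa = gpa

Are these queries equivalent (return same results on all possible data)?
Yes, equivalent

Both queries return: [('Bob',), ('Carol',), ('Grace',), ('Ivan',)]

Reason: IS NOT NULL vs self-equality (both exclude NULLs)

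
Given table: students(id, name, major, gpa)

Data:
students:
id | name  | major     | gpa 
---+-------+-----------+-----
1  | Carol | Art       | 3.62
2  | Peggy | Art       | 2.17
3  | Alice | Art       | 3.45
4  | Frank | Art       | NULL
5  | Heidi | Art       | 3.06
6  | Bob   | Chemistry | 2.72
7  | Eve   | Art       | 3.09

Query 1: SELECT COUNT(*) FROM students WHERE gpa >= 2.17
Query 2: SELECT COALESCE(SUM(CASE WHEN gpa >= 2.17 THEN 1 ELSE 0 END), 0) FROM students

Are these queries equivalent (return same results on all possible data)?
Yes, equivalent

Both queries return: [(6,)]

Reason: COUNT with WHERE vs conditional SUM (COALESCE handles empty-table NULL)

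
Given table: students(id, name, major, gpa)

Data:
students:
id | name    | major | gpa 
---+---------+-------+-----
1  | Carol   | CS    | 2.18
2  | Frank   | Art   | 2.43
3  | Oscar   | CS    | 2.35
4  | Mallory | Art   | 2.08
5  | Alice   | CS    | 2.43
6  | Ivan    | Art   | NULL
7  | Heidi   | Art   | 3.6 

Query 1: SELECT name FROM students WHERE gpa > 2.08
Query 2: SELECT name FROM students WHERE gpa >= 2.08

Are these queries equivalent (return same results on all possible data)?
No, not equivalent

Query 1 returns: [('Carol',), ('Frank',), ('Oscar',), ('Alice',), ('Heidi',)]
Query 2 returns: [('Carol',), ('Frank',), ('Oscar',), ('Mallory',), ('Alice',), ('Heidi',)]

Reason: > vs >= gives different results when gpa = 2.08 exists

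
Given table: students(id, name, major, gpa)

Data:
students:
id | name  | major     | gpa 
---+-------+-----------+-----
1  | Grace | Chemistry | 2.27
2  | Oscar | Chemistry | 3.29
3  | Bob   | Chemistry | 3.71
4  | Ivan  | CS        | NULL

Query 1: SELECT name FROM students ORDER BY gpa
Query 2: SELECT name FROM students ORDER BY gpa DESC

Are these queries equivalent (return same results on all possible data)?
No, not equivalent

Query 1 returns: [('Ivan',), ('Grace',), ('Oscar',), ('Bob',)]
Query 2 returns: [('Bob',), ('Oscar',), ('Grace',), ('Ivan',)]

Reason: ASC vs DESC gives opposite ordering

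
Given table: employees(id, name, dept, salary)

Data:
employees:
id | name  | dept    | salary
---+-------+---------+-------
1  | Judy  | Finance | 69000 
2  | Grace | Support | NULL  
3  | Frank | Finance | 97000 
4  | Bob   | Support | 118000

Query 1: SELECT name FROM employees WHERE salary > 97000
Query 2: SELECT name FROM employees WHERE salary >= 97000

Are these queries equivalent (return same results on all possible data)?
No, not equivalent

Query 1 returns: [('Bob',)]
Query 2 returns: [('Frank',), ('Bob',)]

Reason: > vs >= gives different results when salary = 97000 exists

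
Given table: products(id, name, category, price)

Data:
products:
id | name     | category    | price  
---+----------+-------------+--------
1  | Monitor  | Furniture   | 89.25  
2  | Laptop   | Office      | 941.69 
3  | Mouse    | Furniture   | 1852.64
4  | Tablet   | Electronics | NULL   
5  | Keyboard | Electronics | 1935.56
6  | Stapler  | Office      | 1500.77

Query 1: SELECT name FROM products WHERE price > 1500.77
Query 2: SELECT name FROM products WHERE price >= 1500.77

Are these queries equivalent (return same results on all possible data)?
No, not equivalent

Query 1 returns: [('Mouse',), ('Keyboard',)]
Query 2 returns: [('Mouse',), ('Keyboard',), ('Stapler',)]

Reason: > vs >= gives different results when price = 1500.77 exists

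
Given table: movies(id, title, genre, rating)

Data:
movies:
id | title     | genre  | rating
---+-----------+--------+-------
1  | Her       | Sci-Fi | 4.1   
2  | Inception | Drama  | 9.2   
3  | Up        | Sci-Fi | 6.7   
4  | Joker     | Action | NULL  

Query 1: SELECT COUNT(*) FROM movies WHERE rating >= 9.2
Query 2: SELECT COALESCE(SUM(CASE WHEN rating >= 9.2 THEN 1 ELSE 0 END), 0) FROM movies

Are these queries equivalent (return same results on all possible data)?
Yes, equivalent

Both queries return: [(1,)]

Reason: COUNT with WHERE vs conditional SUM (COALESCE handles empty-table NULL)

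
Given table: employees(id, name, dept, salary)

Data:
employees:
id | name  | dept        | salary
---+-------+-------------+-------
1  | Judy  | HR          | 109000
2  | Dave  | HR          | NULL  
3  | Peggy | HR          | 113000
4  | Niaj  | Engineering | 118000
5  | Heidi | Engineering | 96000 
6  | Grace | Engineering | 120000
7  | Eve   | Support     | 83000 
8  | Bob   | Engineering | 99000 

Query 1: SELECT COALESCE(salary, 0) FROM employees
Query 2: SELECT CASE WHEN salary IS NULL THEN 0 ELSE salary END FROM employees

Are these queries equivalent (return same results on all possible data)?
Yes, equivalent

Both queries return: [(0,), (83000,), (96000,), (99000,), (109000,), (113000,), (118000,), (120000,)]

Reason: COALESCE vs CASE for NULL handling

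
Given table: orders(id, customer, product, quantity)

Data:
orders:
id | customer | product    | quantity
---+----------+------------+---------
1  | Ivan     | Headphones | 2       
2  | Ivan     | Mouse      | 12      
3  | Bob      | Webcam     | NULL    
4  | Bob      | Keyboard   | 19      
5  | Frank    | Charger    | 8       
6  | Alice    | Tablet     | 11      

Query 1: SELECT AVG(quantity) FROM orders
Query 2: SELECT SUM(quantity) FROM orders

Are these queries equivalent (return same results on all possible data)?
No, not equivalent

Query 1 returns: [(10.4,)]
Query 2 returns: [(52,)]

Reason: AVG vs SUM give different aggregate values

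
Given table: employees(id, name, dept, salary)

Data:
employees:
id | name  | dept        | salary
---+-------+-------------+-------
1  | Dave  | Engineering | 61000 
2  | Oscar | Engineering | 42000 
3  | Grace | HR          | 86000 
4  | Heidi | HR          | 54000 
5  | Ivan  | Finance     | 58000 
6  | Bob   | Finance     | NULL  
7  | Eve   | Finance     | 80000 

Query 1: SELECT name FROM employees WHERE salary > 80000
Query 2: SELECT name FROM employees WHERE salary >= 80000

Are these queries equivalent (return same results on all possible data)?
No, not equivalent

Query 1 returns: [('Grace',)]
Query 2 returns: [('Grace',), ('Eve',)]

Reason: > vs >= gives different results when salary = 80000 exists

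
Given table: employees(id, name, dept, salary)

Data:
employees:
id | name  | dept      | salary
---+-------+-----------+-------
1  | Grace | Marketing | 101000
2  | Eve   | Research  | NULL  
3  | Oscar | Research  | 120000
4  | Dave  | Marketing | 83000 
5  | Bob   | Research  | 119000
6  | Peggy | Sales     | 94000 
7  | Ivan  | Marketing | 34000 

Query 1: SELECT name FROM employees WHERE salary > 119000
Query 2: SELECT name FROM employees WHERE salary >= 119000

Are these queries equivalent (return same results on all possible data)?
No, not equivalent

Query 1 returns: [('Oscar',)]
Query 2 returns: [('Oscar',), ('Bob',)]

Reason: > vs >= gives different results when salary = 119000 exists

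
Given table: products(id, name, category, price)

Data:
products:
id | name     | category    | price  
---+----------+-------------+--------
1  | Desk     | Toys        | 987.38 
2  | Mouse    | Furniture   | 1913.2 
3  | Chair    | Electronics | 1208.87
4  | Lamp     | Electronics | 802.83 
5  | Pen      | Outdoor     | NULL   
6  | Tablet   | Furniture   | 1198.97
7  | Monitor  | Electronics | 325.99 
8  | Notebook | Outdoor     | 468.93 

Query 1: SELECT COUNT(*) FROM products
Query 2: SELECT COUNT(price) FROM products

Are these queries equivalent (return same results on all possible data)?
No, not equivalent

Query 1 returns: [(8,)]
Query 2 returns: [(7,)]

Reason: COUNT(*) includes NULLs, COUNT(column) excludes them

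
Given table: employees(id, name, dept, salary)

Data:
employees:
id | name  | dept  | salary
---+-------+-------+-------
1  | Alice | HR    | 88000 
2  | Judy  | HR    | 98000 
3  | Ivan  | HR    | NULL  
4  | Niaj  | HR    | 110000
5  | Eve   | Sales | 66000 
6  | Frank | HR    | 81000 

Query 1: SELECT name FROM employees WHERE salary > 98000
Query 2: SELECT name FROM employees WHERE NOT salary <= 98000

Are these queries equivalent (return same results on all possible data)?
Yes, equivalent

Both queries return: [('Niaj',)]

Reason: Both filter salary > 98000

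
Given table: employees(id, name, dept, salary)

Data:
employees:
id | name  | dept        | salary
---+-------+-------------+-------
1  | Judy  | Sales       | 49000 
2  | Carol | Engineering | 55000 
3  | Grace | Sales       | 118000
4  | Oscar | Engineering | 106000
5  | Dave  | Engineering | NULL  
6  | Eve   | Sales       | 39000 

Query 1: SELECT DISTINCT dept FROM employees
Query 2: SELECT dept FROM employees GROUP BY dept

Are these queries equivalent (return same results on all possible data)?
Yes, equivalent

Both queries return: [('Engineering',), ('Sales',)]

Reason: Both get unique depts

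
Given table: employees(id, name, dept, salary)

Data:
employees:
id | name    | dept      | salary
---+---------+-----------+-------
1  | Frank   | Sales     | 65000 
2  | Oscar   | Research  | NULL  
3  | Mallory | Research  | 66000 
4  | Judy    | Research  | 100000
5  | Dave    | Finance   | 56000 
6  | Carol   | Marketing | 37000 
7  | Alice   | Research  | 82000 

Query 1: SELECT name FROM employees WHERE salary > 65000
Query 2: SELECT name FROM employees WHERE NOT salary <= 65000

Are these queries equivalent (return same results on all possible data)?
Yes, equivalent

Both queries return: [('Alice',), ('Judy',), ('Mallory',)]

Reason: Both filter salary > 65000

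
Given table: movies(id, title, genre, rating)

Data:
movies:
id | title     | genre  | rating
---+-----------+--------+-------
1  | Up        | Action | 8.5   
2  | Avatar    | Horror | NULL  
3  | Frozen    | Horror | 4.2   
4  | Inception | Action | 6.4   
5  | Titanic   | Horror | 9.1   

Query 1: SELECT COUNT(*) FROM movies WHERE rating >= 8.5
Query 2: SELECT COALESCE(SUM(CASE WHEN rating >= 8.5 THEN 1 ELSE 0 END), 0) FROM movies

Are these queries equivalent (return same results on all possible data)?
Yes, equivalent

Both queries return: [(2,)]

Reason: COUNT with WHERE vs conditional SUM (COALESCE handles empty-table NULL)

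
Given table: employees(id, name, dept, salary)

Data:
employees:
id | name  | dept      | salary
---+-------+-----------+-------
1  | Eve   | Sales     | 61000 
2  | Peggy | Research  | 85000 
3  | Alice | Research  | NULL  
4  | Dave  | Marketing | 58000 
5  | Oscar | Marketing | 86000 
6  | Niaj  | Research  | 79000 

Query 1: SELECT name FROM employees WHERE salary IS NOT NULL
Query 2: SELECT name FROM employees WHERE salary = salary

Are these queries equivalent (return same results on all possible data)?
Yes, equivalent

Both queries return: [('Dave',), ('Eve',), ('Niaj',), ('Oscar',), ('Peggy',)]

Reason: IS NOT NULL vs self-equality (both exclude NULLs)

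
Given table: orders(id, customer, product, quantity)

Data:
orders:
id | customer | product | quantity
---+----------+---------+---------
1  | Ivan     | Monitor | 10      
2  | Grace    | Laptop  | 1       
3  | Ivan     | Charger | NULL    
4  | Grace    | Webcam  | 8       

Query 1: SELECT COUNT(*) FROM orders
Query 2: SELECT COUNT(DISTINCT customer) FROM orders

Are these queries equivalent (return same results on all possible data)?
No, not equivalent

Query 1 returns: [(4,)]
Query 2 returns: [(2,)]

Reason: COUNT(*) counts rows, COUNT(DISTINCT customer) counts unique customers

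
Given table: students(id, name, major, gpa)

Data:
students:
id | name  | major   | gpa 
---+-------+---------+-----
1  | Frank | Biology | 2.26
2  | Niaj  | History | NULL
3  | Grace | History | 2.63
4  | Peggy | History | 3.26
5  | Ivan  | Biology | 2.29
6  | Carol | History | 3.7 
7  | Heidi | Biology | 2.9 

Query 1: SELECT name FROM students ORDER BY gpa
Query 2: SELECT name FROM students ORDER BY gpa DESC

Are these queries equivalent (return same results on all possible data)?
No, not equivalent

Query 1 returns: [('Niaj',), ('Frank',), ('Ivan',), ('Grace',), ('Heidi',), ('Peggy',), ('Carol',)]
Query 2 returns: [('Carol',), ('Peggy',), ('Heidi',), ('Grace',), ('Ivan',), ('Frank',), ('Niaj',)]

Reason: ASC vs DESC gives opposite ordering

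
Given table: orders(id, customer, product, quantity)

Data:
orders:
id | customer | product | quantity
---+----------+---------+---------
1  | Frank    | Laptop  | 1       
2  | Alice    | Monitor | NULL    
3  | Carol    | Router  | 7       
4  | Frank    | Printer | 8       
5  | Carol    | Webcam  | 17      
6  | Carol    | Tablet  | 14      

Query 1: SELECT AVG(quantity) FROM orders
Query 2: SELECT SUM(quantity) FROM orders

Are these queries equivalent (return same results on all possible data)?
No, not equivalent

Query 1 returns: [(9.4,)]
Query 2 returns: [(47,)]

Reason: AVG vs SUM give different aggregate values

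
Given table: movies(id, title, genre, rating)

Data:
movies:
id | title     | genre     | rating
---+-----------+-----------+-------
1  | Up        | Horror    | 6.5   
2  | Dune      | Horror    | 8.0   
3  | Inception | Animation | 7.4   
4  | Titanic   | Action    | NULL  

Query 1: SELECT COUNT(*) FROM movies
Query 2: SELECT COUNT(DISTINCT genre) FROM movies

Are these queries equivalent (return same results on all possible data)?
No, not equivalent

Query 1 returns: [(4,)]
Query 2 returns: [(3,)]

Reason: COUNT(*) counts rows, COUNT(DISTINCT genre) counts unique genres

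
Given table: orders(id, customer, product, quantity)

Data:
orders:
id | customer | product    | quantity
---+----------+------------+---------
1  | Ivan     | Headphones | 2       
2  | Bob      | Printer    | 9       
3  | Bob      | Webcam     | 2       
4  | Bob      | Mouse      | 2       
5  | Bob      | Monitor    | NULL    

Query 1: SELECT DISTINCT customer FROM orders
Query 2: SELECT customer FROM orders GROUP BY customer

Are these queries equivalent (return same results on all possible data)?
Yes, equivalent

Both queries return: [('Bob',), ('Ivan',)]

Reason: Both get unique customers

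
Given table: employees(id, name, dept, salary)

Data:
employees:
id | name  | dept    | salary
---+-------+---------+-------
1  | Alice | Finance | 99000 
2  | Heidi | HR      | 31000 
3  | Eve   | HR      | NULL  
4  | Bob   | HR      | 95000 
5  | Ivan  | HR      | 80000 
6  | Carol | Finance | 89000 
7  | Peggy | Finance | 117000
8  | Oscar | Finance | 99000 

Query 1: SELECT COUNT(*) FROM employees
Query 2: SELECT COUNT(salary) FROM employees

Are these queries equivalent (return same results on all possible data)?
No, not equivalent

Query 1 returns: [(8,)]
Query 2 returns: [(7,)]

Reason: COUNT(*) includes NULLs, COUNT(column) excludes them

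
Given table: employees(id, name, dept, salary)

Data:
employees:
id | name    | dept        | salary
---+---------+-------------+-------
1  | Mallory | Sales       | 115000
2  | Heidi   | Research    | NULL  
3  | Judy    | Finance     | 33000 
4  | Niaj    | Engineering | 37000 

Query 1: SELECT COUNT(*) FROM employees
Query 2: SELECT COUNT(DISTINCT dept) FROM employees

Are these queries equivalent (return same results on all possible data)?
No, not equivalent

Query 1 returns: [(4,)]
Query 2 returns: [(4,)]

Reason: COUNT(*) counts rows, COUNT(DISTINCT dept) counts unique depts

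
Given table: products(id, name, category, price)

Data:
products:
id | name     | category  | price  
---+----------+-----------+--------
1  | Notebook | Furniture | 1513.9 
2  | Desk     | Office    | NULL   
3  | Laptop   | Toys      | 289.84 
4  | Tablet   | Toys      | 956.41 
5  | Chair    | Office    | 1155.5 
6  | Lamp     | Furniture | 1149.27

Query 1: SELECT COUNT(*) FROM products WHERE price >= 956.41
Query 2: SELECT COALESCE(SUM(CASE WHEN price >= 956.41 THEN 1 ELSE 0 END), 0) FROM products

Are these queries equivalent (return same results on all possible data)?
Yes, equivalent

Both queries return: [(4,)]

Reason: COUNT with WHERE vs conditional SUM (COALESCE handles empty-table NULL)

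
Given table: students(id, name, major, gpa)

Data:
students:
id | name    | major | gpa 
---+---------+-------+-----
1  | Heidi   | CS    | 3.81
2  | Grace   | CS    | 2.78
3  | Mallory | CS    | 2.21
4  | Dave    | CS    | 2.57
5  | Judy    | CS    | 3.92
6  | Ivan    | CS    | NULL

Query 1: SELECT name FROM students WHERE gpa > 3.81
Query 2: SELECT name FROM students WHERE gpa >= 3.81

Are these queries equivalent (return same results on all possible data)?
No, not equivalent

Query 1 returns: [('Judy',)]
Query 2 returns: [('Heidi',), ('Judy',)]

Reason: > vs >= gives different results when gpa = 3.81 exists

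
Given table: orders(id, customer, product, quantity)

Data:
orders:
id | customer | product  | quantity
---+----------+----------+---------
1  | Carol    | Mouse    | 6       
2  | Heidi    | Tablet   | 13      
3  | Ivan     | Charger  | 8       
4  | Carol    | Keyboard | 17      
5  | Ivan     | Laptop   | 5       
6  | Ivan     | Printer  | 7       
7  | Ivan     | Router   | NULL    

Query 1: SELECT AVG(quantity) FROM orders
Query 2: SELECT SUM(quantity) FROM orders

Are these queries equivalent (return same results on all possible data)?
No, not equivalent

Query 1 returns: [(9.333333333333334,)]
Query 2 returns: [(56,)]

Reason: AVG vs SUM give different aggregate values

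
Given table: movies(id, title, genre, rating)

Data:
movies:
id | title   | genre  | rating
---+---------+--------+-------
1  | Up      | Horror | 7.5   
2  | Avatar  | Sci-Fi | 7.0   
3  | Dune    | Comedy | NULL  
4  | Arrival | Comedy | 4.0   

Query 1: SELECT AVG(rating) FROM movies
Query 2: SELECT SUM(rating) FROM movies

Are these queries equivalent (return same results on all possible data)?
No, not equivalent

Query 1 returns: [(6.166666666666667,)]
Query 2 returns: [(18.5,)]

Reason: AVG vs SUM give different aggregate values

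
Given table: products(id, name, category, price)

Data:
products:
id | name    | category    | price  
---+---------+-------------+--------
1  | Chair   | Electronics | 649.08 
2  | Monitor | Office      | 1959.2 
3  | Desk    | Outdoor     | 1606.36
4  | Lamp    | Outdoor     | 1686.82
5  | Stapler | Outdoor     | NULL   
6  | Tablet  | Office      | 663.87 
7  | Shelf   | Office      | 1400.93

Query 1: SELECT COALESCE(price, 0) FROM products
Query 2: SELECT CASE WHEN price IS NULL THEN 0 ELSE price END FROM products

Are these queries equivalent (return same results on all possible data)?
Yes, equivalent

Both queries return: [(0,), (649.08,), (663.87,), (1400.93,), (1606.36,), (1686.82,), (1959.2,)]

Reason: COALESCE vs CASE for NULL handling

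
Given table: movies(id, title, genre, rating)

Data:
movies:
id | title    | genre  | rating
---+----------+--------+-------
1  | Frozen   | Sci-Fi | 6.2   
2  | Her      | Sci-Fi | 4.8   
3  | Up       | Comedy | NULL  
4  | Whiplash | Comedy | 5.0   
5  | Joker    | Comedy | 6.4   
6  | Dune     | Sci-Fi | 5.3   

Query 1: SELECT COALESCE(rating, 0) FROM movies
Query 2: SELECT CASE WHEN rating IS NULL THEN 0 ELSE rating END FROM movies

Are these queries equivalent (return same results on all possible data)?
Yes, equivalent

Both queries return: [(0,), (4.8,), (5.0,), (5.3,), (6.2,), (6.4,)]

Reason: COALESCE vs CASE for NULL handling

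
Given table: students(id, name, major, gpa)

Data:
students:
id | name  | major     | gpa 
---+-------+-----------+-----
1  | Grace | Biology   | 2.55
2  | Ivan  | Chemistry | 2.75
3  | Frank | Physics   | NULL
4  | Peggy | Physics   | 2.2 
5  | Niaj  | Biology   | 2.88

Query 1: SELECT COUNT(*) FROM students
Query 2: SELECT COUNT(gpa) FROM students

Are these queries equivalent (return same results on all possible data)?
No, not equivalent

Query 1 returns: [(5,)]
Query 2 returns: [(4,)]

Reason: COUNT(*) includes NULLs, COUNT(column) excludes them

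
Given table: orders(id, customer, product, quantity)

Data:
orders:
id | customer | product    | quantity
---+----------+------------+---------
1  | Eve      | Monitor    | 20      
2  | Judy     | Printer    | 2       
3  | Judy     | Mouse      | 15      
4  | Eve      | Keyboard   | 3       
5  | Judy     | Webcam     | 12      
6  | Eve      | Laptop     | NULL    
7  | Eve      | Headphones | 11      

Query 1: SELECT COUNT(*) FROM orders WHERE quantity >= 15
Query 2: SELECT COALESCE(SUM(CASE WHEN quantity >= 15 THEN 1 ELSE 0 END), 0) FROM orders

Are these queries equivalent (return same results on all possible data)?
Yes, equivalent

Both queries return: [(2,)]

Reason: COUNT with WHERE vs conditional SUM (COALESCE handles empty-table NULL)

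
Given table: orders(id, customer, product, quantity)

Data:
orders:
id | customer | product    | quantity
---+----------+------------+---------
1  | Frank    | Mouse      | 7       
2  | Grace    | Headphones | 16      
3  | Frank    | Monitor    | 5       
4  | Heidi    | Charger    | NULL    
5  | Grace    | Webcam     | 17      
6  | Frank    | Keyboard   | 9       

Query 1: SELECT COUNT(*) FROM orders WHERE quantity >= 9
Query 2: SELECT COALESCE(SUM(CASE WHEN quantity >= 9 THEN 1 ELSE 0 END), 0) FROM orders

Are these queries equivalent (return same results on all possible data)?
Yes, equivalent

Both queries return: [(3,)]

Reason: COUNT with WHERE vs conditional SUM (COALESCE handles empty-table NULL)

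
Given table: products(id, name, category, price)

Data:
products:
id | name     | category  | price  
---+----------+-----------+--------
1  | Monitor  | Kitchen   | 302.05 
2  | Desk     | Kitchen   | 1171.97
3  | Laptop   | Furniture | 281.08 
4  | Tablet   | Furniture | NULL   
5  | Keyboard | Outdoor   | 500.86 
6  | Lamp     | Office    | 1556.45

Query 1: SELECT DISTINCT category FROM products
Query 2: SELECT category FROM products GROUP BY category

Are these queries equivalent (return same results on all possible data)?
Yes, equivalent

Both queries return: [('Furniture',), ('Kitchen',), ('Office',), ('Outdoor',)]

Reason: Both get unique categorys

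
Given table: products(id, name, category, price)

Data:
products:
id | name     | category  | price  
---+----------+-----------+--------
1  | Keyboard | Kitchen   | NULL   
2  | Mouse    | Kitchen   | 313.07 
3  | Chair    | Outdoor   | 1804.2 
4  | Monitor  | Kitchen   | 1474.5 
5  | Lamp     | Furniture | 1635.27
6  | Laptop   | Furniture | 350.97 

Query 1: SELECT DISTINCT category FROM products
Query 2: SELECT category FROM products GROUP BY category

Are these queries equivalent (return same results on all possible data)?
Yes, equivalent

Both queries return: [('Furniture',), ('Kitchen',), ('Outdoor',)]

Reason: Both get unique categorys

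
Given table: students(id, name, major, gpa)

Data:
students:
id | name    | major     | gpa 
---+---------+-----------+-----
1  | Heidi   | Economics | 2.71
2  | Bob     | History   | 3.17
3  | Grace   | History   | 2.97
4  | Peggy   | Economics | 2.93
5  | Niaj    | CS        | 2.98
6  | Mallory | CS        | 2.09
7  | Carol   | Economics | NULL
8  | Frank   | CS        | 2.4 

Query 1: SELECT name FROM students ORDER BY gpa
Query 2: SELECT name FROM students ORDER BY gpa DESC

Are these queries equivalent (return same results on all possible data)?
No, not equivalent

Query 1 returns: [('Carol',), ('Mallory',), ('Frank',), ('Heidi',), ('Peggy',), ('Grace',), ('Niaj',), ('Bob',)]
Query 2 returns: [('Bob',), ('Niaj',), ('Grace',), ('Peggy',), ('Heidi',), ('Frank',), ('Mallory',), ('Carol',)]

Reason: ASC vs DESC gives opposite ordering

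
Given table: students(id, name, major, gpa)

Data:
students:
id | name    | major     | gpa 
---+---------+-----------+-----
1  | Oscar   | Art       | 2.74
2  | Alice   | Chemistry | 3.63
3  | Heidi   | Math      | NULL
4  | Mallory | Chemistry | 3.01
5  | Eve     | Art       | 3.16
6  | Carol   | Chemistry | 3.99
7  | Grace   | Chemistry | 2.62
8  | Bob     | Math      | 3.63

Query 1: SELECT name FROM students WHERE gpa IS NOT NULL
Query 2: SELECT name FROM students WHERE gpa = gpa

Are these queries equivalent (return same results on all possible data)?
Yes, equivalent

Both queries return: [('Alice',), ('Bob',), ('Carol',), ('Eve',), ('Grace',), ('Mallory',), ('Oscar',)]

Reason: IS NOT NULL vs self-equality (both exclude NULLs)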